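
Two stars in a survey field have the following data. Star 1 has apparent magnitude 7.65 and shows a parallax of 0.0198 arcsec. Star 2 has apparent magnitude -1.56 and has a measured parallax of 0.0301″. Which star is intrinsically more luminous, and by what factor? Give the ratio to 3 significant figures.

Star 2 is more luminous, by a factor of 2090.

Star 1: d = 1/p = 1/0.0198″ = 50.51 pc
Star 1: M = m − 5 log₁₀ d + 5 = 7.65 − 5·1.7033 + 5 = 4.133
Star 2: d = 1/p = 1/0.0301″ = 33.22 pc
Star 2: M = m − 5 log₁₀ d + 5 = -1.56 − 5·1.5214 + 5 = -4.167
ΔM = M_1 − M_2 = 4.133 − (-4.167) = 8.300; smaller M is more luminous → Star 2.
L ratio = 10^(0.4 |ΔM|) = 10^3.320 = 2090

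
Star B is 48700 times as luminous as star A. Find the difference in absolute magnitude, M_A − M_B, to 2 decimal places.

M_A − M_B ≈ 11.72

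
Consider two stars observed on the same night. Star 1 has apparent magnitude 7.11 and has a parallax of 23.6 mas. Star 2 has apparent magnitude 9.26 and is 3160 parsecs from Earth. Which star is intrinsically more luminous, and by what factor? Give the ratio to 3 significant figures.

Star 1: p = 23.6 mas = 0.0236″ → d = 1/p = 42.37 pc
Star 1: M = m − 5 log₁₀ d + 5 = 7.11 − 5·1.6271 + 5 = 3.975
Star 2: M = m − 5 log₁₀ d + 5 = 9.26 − 5·3.4997 + 5 = -3.238
ΔM = M_1 − M_2 = 3.975 − (-3.238) = 7.213; smaller M is more luminous → Star 2.
L ratio = 10^(0.4 |ΔM|) = 10^2.885 = 767.7

Star 2 is more luminous, by a factor of 768.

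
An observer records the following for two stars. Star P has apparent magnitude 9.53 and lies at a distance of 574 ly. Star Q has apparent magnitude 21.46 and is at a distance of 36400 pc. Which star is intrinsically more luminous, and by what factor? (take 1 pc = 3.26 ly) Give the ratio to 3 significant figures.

Star P is more luminous, by a factor of 1.38.

Star P: d = 574 ly / 3.26 = 176.1 pc
Star P: M = m − 5 log₁₀ d + 5 = 9.53 − 5·2.2457 + 5 = 3.302
Star Q: M = m − 5 log₁₀ d + 5 = 21.46 − 5·4.5611 + 5 = 3.654
ΔM = M_P − M_Q = 3.302 − (3.654) = -0.353; smaller M is more luminous → Star P.
L ratio = 10^(0.4 |ΔM|) = 10^0.141 = 1.384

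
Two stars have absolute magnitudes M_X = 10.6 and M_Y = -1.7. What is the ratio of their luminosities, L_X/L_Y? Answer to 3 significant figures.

L_X/L_Y ≈ 1.20×10^-5

ΔM = M_X − M_Y = 12.3
L_X/L_Y = 10^(−0.4 ΔM) = 10^-4.920 = 1.202×10^-5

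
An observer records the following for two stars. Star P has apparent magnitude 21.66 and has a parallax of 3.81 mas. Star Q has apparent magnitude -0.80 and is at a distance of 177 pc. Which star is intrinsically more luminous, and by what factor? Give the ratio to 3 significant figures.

Star P: p = 3.81 mas = 3.81×10^-3″ → d = 1/p = 262.5 pc
Star P: M = m − 5 log₁₀ d + 5 = 21.66 − 5·2.4191 + 5 = 14.565
Star Q: M = m − 5 log₁₀ d + 5 = -0.80 − 5·2.2480 + 5 = -7.040
ΔM = M_P − M_Q = 14.565 − (-7.040) = 21.604; smaller M is more luminous → Star Q.
L ratio = 10^(0.4 |ΔM|) = 10^8.642 = 4.383×10^8

Star Q is more luminous, by a factor of 4.38×10^8.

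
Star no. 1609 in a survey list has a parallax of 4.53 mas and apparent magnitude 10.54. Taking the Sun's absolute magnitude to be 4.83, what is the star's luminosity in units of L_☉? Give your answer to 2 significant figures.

d = 1/p = 1000/4.53 mas = 220.8 pc
M = m − 5 log₁₀ d + 5 = 10.54 − 5·2.3439 + 5 = 3.820
M − M_☉ = 3.820 − 4.83 = -1.010
L/L_☉ = 10^(−0.4 × -1.010) = 2.534

L/L_☉ ≈ 2.5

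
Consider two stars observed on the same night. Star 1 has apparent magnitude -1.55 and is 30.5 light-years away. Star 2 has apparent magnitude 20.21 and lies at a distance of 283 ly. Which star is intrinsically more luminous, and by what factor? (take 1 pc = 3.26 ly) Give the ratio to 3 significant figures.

Star 1 is more luminous, by a factor of 5.88×10^6.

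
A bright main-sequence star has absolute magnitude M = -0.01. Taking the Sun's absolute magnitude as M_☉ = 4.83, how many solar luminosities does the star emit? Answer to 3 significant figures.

L/L_☉ ≈ 86.3

M − M_☉ = -0.01 − 4.83 = -4.840
L/L_☉ = 10^(−0.4 (M − M_☉)) = 10^1.936 = 86.30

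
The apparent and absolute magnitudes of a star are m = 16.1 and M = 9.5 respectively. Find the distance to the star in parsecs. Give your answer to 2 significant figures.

μ = m − M = 6.600
m − M = 5 log₁₀ d − 5
log₁₀ d = (m − M)/5 + 1 = 2.3200
d = 10^2.3200 = 208.9 pc

d ≈ 210 pc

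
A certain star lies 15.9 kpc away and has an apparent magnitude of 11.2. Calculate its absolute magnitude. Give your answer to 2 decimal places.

d = 15.9 kpc = 15900 pc
5 log₁₀(d/10 pc) = 5 log₁₀(15900) − 5 = 16.007
M = m − 5 log₁₀(d/10) = 11.2 − 16.007 = -4.807

M ≈ -4.81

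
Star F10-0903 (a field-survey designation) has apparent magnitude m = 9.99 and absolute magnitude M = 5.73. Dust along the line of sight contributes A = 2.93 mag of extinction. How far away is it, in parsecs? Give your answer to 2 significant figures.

m − M = 5 log₁₀(d/10 pc) + A  ⇒  9.99 − (5.73) − 2.93 = 5 log₁₀(d/10)
1.330 = 5 log₁₀(d/10)
log₁₀ d = (m − M − A)/5 + 1 = 1.2660
d = 10^1.2660 = 18.45 pc

d ≈ 18 pc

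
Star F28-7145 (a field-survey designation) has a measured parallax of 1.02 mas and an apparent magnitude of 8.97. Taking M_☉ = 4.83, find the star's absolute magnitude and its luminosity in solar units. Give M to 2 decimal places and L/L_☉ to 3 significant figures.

M ≈ -0.99; L/L_☉ ≈ 212

d = 1/p = 1000/1.02 mas = 980.4 pc
M = m − 5 log₁₀ d + 5 = 8.97 − 5·2.9914 + 5 = -0.987
M − M_☉ = -0.987 − 4.83 = -5.817
L/L_☉ = 10^(−0.4 × -5.817) = 212.2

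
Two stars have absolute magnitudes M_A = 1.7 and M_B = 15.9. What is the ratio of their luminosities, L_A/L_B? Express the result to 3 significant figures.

L_A/L_B ≈ 479000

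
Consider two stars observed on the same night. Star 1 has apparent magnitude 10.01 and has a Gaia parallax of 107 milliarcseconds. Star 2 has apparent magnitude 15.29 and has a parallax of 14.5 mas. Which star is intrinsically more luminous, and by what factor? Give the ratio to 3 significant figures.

Star 1: p = 107 mas = 0.107″ → d = 1/p = 9.346 pc
Star 1: M = m − 5 log₁₀ d + 5 = 10.01 − 5·0.9706 + 5 = 10.157
Star 2: p = 14.5 mas = 0.0145″ → d = 1/p = 68.97 pc
Star 2: M = m − 5 log₁₀ d + 5 = 15.29 − 5·1.8386 + 5 = 11.097
ΔM = M_1 − M_2 = 10.157 − (11.097) = -0.940; smaller M is more luminous → Star 1.
L ratio = 10^(0.4 |ΔM|) = 10^0.376 = 2.377

Star 1 is more luminous, by a factor of 2.38.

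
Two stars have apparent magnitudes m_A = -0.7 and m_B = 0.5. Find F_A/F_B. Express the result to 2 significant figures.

F_A/F_B ≈ 3.0

Δm = -0.7 − (0.5) = -1.2
Flux ratio = 10^(−0.4 Δm) = 10^(−0.4 × -1.2) = 10^0.480 = 3.020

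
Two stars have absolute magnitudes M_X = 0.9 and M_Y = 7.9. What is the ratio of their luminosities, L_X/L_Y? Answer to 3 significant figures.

L_X/L_Y ≈ 631

ΔM = M_X − M_Y = -7.0
L_X/L_Y = 10^(−0.4 ΔM) = 10^2.800 = 631.0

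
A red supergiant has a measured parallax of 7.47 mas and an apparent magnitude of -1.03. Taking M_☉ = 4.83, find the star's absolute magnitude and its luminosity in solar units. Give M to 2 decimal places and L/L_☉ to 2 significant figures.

d = 1/p = 1000/7.47 mas = 133.9 pc
M = m − 5 log₁₀ d + 5 = -1.03 − 5·2.1267 + 5 = -6.663
M − M_☉ = -6.663 − 4.83 = -11.493
L/L_☉ = 10^(−0.4 × -11.493) = 39570

M ≈ -6.66; L/L_☉ ≈ 40000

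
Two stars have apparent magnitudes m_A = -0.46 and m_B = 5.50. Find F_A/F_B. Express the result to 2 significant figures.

F_A/F_B ≈ 240

Magnitude difference = -5.96
Flux ratio = 10^(−0.4 Δm) = 10^(−0.4 × -5.96) = 10^2.384 = 242.1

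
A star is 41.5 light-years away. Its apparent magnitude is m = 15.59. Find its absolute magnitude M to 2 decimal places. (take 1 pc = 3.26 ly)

M ≈ 15.07

d = 41.5 ly / 3.26 = 12.73 pc
5 log₁₀(d/10 pc) = 5 log₁₀(12.73) − 5 = 0.524
M = m − 5 log₁₀(d/10) = 15.59 − 0.524 = 15.066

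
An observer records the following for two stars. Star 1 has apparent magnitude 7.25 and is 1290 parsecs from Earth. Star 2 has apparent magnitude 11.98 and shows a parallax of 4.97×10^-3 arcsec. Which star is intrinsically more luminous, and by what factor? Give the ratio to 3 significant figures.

Star 1: M = m − 5 log₁₀ d + 5 = 7.25 − 5·3.1106 + 5 = -3.303
Star 2: d = 1/p = 1/4.97×10^-3″ = 201.2 pc
Star 2: M = m − 5 log₁₀ d + 5 = 11.98 − 5·2.3036 + 5 = 5.462
ΔM = M_1 − M_2 = -3.303 − (5.462) = -8.765; smaller M is more luminous → Star 1.
L ratio = 10^(0.4 |ΔM|) = 10^3.506 = 3205

Star 1 is more luminous, by a factor of 3210.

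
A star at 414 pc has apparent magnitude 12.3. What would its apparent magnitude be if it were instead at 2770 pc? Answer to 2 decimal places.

Flux ∝ 1/d², so Δm = 5 log₁₀(d₂/d₁) = 5 log₁₀(2770/414) = 4.127
m₂ = m₁ + Δm = 12.3 + (4.127) = 16.427

m ≈ 16.43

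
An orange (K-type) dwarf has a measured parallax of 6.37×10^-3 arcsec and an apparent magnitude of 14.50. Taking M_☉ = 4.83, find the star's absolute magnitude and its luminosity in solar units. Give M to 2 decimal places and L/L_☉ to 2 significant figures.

d = 1/p = 1/6.37×10^-3″ = 157.0 pc
M = m − 5 log₁₀ d + 5 = 14.50 − 5·2.1959 + 5 = 8.521
M − M_☉ = 8.521 − 4.83 = 3.691
L/L_☉ = 10^(−0.4 × 3.691) = 0.03340

M ≈ 8.52; L/L_☉ ≈ 0.033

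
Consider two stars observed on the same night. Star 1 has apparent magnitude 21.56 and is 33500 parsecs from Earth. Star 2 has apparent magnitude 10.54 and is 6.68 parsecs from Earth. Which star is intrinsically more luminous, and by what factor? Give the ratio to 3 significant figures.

Star 1: M = m − 5 log₁₀ d + 5 = 21.56 − 5·4.5250 + 5 = 3.935
Star 2: M = m − 5 log₁₀ d + 5 = 10.54 − 5·0.8248 + 5 = 11.416
ΔM = M_1 − M_2 = 3.935 − (11.416) = -7.481; smaller M is more luminous → Star 1.
L ratio = 10^(0.4 |ΔM|) = 10^2.993 = 983.0

Star 1 is more luminous, by a factor of 983.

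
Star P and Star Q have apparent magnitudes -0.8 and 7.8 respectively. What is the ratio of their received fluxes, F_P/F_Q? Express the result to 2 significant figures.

Δm = -0.8 − (7.8) = -8.6
Flux ratio = 10^(−0.4 Δm) = 10^(−0.4 × -8.6) = 10^3.440 = 2754

F_P/F_Q ≈ 2800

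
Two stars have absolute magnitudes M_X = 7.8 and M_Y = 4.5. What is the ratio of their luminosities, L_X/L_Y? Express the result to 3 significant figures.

ΔM = M_X − M_Y = 3.3
L_X/L_Y = 10^(−0.4 ΔM) = 10^-1.320 = 0.04786

L_X/L_Y ≈ 0.0479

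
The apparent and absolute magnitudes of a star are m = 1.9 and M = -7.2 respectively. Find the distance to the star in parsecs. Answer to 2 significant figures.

μ = m − M = 9.100
m − M = 5 log₁₀ d − 5
log₁₀ d = (m − M)/5 + 1 = 2.8200
d = 10^2.8200 = 660.7 pc

d ≈ 660 pc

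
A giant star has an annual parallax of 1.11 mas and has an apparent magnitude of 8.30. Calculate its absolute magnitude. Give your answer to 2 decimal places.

M ≈ -1.47

p = 1.11 mas = 1.11×10^-3″ → d = 1/p = 900.9 pc
5 log₁₀(d/10 pc) = 5 log₁₀(900.9) − 5 = 9.773
M = m − 5 log₁₀(d/10) = 8.30 − 9.773 = -1.473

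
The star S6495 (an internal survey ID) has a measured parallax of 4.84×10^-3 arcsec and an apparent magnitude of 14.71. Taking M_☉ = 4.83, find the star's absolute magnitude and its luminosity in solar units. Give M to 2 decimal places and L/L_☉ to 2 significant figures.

M ≈ 8.13; L/L_☉ ≈ 0.048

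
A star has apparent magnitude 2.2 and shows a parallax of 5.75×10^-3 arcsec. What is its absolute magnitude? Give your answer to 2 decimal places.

M ≈ -4.00

d = 1/p = 1/5.75×10^-3″ = 173.9 pc
5 log₁₀(d/10 pc) = 5 log₁₀(173.9) − 5 = 6.202
M = m − 5 log₁₀(d/10) = 2.2 − 6.202 = -4.002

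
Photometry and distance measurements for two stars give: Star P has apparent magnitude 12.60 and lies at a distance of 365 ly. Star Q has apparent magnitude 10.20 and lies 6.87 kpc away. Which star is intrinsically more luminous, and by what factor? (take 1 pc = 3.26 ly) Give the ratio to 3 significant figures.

Star P: d = 365 ly / 3.26 = 112.0 pc
Star P: M = m − 5 log₁₀ d + 5 = 12.60 − 5·2.0491 + 5 = 7.355
Star Q: d = 6.87 kpc = 6870 pc
Star Q: M = m − 5 log₁₀ d + 5 = 10.20 − 5·3.8370 + 5 = -3.985
ΔM = M_P − M_Q = 7.355 − (-3.985) = 11.339; smaller M is more luminous → Star Q.
L ratio = 10^(0.4 |ΔM|) = 10^4.536 = 34340

Star Q is more luminous, by a factor of 34300.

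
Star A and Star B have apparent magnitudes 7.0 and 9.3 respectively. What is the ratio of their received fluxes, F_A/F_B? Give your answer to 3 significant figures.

F_A/F_B ≈ 8.32

Δm = 7.0 − (9.3) = -2.3
Flux ratio = 10^(−0.4 Δm) = 10^(−0.4 × -2.3) = 10^0.920 = 8.318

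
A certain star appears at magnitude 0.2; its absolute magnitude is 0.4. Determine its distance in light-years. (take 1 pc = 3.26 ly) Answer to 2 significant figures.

Distance modulus: m − M = 0.2 − (0.4) = -0.200
m − M = 5 log₁₀ d − 5
log₁₀ d = (m − M)/5 + 1 = 0.9600
d = 10^0.9600 = 9.120 pc
= 29.73 ly

d ≈ 30 ly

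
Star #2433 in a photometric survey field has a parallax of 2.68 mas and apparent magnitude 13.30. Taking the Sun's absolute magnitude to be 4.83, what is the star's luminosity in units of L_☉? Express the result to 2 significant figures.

L/L_☉ ≈ 0.57

d = 1/p = 1000/2.68 mas = 373.1 pc
M = m − 5 log₁₀ d + 5 = 13.30 − 5·2.5719 + 5 = 5.441
M − M_☉ = 5.441 − 4.83 = 0.611
L/L_☉ = 10^(−0.4 × 0.611) = 0.5698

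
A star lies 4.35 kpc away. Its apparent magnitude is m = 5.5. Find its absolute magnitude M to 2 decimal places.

M ≈ -7.69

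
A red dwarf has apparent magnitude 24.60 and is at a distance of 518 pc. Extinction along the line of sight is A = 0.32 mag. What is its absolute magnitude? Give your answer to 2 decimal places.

5 log₁₀(d/10 pc) = 5 log₁₀(518.0) − 5 = 8.572
M = m − 5 log₁₀(d/10) − A = 24.60 − 8.572 − 0.32 = 15.708

M ≈ 15.71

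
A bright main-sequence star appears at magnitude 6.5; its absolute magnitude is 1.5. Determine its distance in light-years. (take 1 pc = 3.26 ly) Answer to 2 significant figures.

Distance modulus: m − M = 6.5 − (1.5) = 5.000
m − M = 5 log₁₀ d − 5
log₁₀ d = (m − M)/5 + 1 = 2.0000
d = 10^2.0000 = 100.0 pc
= 326.0 ly

d ≈ 330 ly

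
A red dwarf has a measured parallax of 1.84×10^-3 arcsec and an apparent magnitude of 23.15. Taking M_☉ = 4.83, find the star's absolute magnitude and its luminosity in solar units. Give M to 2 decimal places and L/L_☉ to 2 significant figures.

d = 1/p = 1/1.84×10^-3″ = 543.5 pc
M = m − 5 log₁₀ d + 5 = 23.15 − 5·2.7352 + 5 = 14.474
M − M_☉ = 14.474 − 4.83 = 9.644
L/L_☉ = 10^(−0.4 × 9.644) = 1.388×10^-4

M ≈ 14.47; L/L_☉ ≈ 1.4×10^-4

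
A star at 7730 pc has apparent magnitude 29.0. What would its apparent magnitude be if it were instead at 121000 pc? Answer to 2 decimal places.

m ≈ 34.97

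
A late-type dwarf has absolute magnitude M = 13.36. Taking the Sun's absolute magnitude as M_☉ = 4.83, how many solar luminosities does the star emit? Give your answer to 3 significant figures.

L/L_☉ ≈ 3.87×10^-4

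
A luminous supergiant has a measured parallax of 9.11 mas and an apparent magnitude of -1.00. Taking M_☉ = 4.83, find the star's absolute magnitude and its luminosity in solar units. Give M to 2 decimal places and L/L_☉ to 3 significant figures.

d = 1/p = 1000/9.11 mas = 109.8 pc
M = m − 5 log₁₀ d + 5 = -1.00 − 5·2.0405 + 5 = -6.202
M − M_☉ = -6.202 − 4.83 = -11.032
L/L_☉ = 10^(−0.4 × -11.032) = 25880

M ≈ -6.20; L/L_☉ ≈ 25900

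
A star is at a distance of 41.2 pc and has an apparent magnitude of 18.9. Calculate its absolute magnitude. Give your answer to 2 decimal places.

M ≈ 15.83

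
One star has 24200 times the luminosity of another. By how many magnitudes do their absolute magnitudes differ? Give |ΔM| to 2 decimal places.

Pogson: ΔM = −2.5 log₁₀(ratio) = −2.5 log₁₀(24200) = −2.5 × 4.3838 = -10.960

|ΔM| ≈ 10.96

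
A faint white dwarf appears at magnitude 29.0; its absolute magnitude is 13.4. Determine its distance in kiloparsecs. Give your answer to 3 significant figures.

μ = m − M = 15.600
m − M = 5 log₁₀ d − 5
log₁₀ d = (m − M)/5 + 1 = 4.1200
d = 10^4.1200 = 13180 pc
= 13.18 kpc

d ≈ 13.2 kpc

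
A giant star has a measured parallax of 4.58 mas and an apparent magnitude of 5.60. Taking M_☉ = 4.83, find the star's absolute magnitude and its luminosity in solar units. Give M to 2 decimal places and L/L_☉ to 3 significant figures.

d = 1/p = 1000/4.58 mas = 218.3 pc
M = m − 5 log₁₀ d + 5 = 5.60 − 5·2.3391 + 5 = -1.096
M − M_☉ = -1.096 − 4.83 = -5.926
L/L_☉ = 10^(−0.4 × -5.926) = 234.6

M ≈ -1.10; L/L_☉ ≈ 235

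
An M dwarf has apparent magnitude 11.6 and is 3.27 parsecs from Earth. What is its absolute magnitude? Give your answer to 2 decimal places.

M ≈ 14.03

5 log₁₀(d/10 pc) = 5 log₁₀(3.270) − 5 = -2.427
M = m − 5 log₁₀(d/10) = 11.6 + 2.427 = 14.027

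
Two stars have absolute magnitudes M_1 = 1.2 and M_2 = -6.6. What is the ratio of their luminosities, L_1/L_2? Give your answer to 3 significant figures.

L_1/L_2 ≈ 7.59×10^-4

ΔM = M_1 − M_2 = 7.8
L_1/L_2 = 10^(−0.4 ΔM) = 10^-3.120 = 7.586×10^-4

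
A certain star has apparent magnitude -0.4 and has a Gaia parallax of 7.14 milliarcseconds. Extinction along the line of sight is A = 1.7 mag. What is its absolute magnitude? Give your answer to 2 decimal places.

M ≈ -7.83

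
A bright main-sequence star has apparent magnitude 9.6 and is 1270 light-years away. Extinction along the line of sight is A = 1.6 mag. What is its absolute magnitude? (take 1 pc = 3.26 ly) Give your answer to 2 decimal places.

M ≈ 0.05

d = 1270 ly / 3.26 = 389.6 pc
5 log₁₀(d/10 pc) = 5 log₁₀(389.6) − 5 = 7.953
M = m − 5 log₁₀(d/10) − A = 9.6 − 7.953 − 1.6 = 0.047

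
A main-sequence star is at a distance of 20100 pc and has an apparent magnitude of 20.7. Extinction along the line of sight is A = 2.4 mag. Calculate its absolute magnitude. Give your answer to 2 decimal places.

5 log₁₀(d/10 pc) = 5 log₁₀(20100) − 5 = 16.516
M = m − 5 log₁₀(d/10) − A = 20.7 − 16.516 − 2.4 = 1.784

M ≈ 1.78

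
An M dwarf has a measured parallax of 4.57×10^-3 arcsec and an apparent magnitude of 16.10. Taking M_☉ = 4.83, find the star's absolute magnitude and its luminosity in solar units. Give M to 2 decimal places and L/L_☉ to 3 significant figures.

M ≈ 9.40; L/L_☉ ≈ 0.0149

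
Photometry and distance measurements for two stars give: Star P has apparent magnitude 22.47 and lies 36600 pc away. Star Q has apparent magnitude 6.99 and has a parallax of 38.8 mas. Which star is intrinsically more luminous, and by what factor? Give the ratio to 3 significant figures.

Star P: M = m − 5 log₁₀ d + 5 = 22.47 − 5·4.5635 + 5 = 4.653
Star Q: p = 38.8 mas = 0.0388″ → d = 1/p = 25.77 pc
Star Q: M = m − 5 log₁₀ d + 5 = 6.99 − 5·1.4112 + 5 = 4.934
ΔM = M_P − M_Q = 4.653 − (4.934) = -0.282; smaller M is more luminous → Star P.
L ratio = 10^(0.4 |ΔM|) = 10^0.113 = 1.296

Star P is more luminous, by a factor of 1.30.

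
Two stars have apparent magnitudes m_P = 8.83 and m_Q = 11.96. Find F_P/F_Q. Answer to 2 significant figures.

Δm = 8.83 − (11.96) = -3.13
Flux ratio = 10^(−0.4 Δm) = 10^(−0.4 × -3.13) = 10^1.252 = 17.86

F_P/F_Q ≈ 18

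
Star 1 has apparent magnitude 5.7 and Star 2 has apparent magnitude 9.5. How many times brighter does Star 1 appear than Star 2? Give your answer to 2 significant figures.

Magnitude difference = -3.8
Flux ratio = 10^(−0.4 Δm) = 10^(−0.4 × -3.8) = 10^1.520 = 33.11

33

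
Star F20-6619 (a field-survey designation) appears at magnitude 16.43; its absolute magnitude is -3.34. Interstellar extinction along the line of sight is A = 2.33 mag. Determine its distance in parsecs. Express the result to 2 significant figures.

m − M = 5 log₁₀(d/10 pc) + A  ⇒  16.43 − (-3.34) − 2.33 = 5 log₁₀(d/10)
17.440 = 5 log₁₀(d/10)
log₁₀ d = (m − M − A)/5 + 1 = 4.4880
d = 10^4.4880 = 30760 pc

d ≈ 31000 pc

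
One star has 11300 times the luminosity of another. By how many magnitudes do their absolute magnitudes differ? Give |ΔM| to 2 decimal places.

|ΔM| ≈ 10.13

Pogson: ΔM = −2.5 log₁₀(ratio) = −2.5 log₁₀(11300) = −2.5 × 4.0531 = -10.133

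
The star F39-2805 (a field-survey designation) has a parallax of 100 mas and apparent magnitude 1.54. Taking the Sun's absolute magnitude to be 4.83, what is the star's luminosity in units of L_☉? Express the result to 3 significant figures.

d = 1/p = 1000/100 mas = 10.00 pc
M = m − 5 log₁₀ d + 5 = 1.54 − 5·1.0000 + 5 = 1.540
M − M_☉ = 1.540 − 4.83 = -3.290
L/L_☉ = 10^(−0.4 × -3.290) = 20.70

L/L_☉ ≈ 20.7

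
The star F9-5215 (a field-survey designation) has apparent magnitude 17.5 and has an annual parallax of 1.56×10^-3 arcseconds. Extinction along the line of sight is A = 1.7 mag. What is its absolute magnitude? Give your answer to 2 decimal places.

M ≈ 6.77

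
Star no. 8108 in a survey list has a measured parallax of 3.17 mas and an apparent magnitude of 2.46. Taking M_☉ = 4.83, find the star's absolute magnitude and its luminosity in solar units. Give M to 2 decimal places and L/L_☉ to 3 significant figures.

d = 1/p = 1000/3.17 mas = 315.5 pc
M = m − 5 log₁₀ d + 5 = 2.46 − 5·2.4989 + 5 = -5.035
M − M_☉ = -5.035 − 4.83 = -9.865
L/L_☉ = 10^(−0.4 × -9.865) = 8828

M ≈ -5.03; L/L_☉ ≈ 8830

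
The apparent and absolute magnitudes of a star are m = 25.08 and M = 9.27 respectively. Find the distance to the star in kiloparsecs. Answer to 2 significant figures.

d ≈ 15 kpc

Distance modulus: m − M = 25.08 − (9.27) = 15.810
m − M = 5 log₁₀ d − 5
log₁₀ d = (m − M)/5 + 1 = 4.1620
d = 10^4.1620 = 14520 pc
= 14.52 kpc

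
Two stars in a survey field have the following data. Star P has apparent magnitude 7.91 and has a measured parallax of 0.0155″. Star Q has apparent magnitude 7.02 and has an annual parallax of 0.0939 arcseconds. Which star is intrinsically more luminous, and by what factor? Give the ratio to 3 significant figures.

Star P: d = 1/p = 1/0.0155″ = 64.52 pc
Star P: M = m − 5 log₁₀ d + 5 = 7.91 − 5·1.8097 + 5 = 3.862
Star Q: d = 1/p = 1/0.0939″ = 10.65 pc
Star Q: M = m − 5 log₁₀ d + 5 = 7.02 − 5·1.0273 + 5 = 6.883
ΔM = M_P − M_Q = 3.862 − (6.883) = -3.022; smaller M is more luminous → Star P.
L ratio = 10^(0.4 |ΔM|) = 10^1.209 = 16.17

Star P is more luminous, by a factor of 16.2.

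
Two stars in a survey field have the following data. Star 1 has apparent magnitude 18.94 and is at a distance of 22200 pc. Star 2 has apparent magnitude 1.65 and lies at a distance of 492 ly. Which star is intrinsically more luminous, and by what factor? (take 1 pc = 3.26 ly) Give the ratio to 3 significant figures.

Star 2 is more luminous, by a factor of 381.

Star 1: M = m − 5 log₁₀ d + 5 = 18.94 − 5·4.3464 + 5 = 2.208
Star 2: d = 492 ly / 3.26 = 150.9 pc
Star 2: M = m − 5 log₁₀ d + 5 = 1.65 − 5·2.1787 + 5 = -4.244
ΔM = M_1 − M_2 = 2.208 − (-4.244) = 6.452; smaller M is more luminous → Star 2.
L ratio = 10^(0.4 |ΔM|) = 10^2.581 = 380.9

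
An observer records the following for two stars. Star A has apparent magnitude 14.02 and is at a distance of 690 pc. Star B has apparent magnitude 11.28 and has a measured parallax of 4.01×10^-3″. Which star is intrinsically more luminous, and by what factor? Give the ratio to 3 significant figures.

Star B is more luminous, by a factor of 1.63.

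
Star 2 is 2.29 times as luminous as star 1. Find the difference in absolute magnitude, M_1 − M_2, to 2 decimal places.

M_1 − M_2 ≈ 0.90

Pogson: ΔM = −2.5 log₁₀(ratio) = −2.5 log₁₀(2.29) = −2.5 × 0.3598 = -0.900
Star 2 is brighter so has the smaller magnitude: M_1 − M_2 is positive.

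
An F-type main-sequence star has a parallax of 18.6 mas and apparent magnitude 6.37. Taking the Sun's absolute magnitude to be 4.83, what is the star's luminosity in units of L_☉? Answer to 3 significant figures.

L/L_☉ ≈ 7.00

d = 1/p = 1000/18.6 mas = 53.76 pc
M = m − 5 log₁₀ d + 5 = 6.37 − 5·1.7305 + 5 = 2.718
M − M_☉ = 2.718 − 4.83 = -2.112
L/L_☉ = 10^(−0.4 × -2.112) = 6.998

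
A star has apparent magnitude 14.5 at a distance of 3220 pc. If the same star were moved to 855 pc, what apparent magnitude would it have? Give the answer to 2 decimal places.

Flux ∝ 1/d², so Δm = 5 log₁₀(d₂/d₁) = 5 log₁₀(855/3220) = -2.879
m₂ = m₁ + Δm = 14.5 + (-2.879) = 11.621

m ≈ 11.62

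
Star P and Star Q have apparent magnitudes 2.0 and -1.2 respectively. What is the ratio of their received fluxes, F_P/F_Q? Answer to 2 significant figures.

Magnitude difference = 3.2
Flux ratio = 10^(−0.4 Δm) = 10^(−0.4 × 3.2) = 10^-1.280 = 0.05248

F_P/F_Q ≈ 0.052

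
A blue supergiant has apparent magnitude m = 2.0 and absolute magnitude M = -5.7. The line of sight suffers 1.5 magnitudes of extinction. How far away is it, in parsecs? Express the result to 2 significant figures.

d ≈ 170 pc

m − M = 5 log₁₀(d/10 pc) + A  ⇒  2.0 − (-5.7) − 1.5 = 5 log₁₀(d/10)
6.200 = 5 log₁₀(d/10)
log₁₀ d = (m − M − A)/5 + 1 = 2.2400
d = 10^2.2400 = 173.8 pc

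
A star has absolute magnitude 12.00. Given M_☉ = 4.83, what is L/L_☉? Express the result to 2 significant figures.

M − M_☉ = 12.00 − 4.83 = 7.170
L/L_☉ = 10^(−0.4 (M − M_☉)) = 10^-2.868 = 1.355×10^-3

L/L_☉ ≈ 1.4×10^-3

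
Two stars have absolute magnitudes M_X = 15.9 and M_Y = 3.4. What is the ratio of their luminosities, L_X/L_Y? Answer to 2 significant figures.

L_X/L_Y ≈ 1.0×10^-5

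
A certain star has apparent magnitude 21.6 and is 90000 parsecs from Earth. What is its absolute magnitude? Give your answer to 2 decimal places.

M ≈ 1.83

5 log₁₀(d/10 pc) = 5 log₁₀(90000) − 5 = 19.771
M = m − 5 log₁₀(d/10) = 21.6 − 19.771 = 1.829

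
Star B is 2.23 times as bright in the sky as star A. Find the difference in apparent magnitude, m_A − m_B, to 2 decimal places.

Pogson: Δm = −2.5 log₁₀(ratio) = −2.5 log₁₀(2.23) = −2.5 × 0.3483 = -0.871
Star B is brighter so has the smaller magnitude: m_A − m_B is positive.

m_A − m_B ≈ 0.87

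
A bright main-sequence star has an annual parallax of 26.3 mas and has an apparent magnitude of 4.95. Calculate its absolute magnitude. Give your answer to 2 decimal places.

p = 26.3 mas = 0.0263″ → d = 1/p = 38.02 pc
5 log₁₀(d/10 pc) = 5 log₁₀(38.02) − 5 = 2.900
M = m − 5 log₁₀(d/10) = 4.95 − 2.900 = 2.050

M ≈ 2.05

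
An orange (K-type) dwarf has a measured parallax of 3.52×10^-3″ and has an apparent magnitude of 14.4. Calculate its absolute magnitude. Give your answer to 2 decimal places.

d = 1/p = 1/3.52×10^-3″ = 284.1 pc
5 log₁₀(d/10 pc) = 5 log₁₀(284.1) − 5 = 7.267
M = m − 5 log₁₀(d/10) = 14.4 − 7.267 = 7.133

M ≈ 7.13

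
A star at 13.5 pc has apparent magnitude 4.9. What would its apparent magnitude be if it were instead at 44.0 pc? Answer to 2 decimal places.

m ≈ 7.47

Flux ∝ 1/d², so Δm = 5 log₁₀(d₂/d₁) = 5 log₁₀(44.0/13.5) = 2.566
m₂ = m₁ + Δm = 4.9 + (2.566) = 7.466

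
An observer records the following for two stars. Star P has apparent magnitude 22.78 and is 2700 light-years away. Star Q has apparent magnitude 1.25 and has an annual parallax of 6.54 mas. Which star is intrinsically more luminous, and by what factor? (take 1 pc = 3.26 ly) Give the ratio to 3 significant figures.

Star P: d = 2700 ly / 3.26 = 828.2 pc
Star P: M = m − 5 log₁₀ d + 5 = 22.78 − 5·2.9181 + 5 = 13.189
Star Q: p = 6.54 mas = 6.54×10^-3″ → d = 1/p = 152.9 pc
Star Q: M = m − 5 log₁₀ d + 5 = 1.25 − 5·2.1844 + 5 = -4.672
ΔM = M_P − M_Q = 13.189 − (-4.672) = 17.861; smaller M is more luminous → Star Q.
L ratio = 10^(0.4 |ΔM|) = 10^7.145 = 1.395×10^7

Star Q is more luminous, by a factor of 1.39×10^7.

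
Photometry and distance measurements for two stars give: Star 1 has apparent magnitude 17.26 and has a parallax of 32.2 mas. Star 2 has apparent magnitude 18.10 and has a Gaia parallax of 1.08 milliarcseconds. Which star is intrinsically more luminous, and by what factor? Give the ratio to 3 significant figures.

Star 1: p = 32.2 mas = 0.0322″ → d = 1/p = 31.06 pc
Star 1: M = m − 5 log₁₀ d + 5 = 17.26 − 5·1.4921 + 5 = 14.799
Star 2: p = 1.08 mas = 1.08×10^-3″ → d = 1/p = 925.9 pc
Star 2: M = m − 5 log₁₀ d + 5 = 18.10 − 5·2.9666 + 5 = 8.267
ΔM = M_1 − M_2 = 14.799 − (8.267) = 6.532; smaller M is more luminous → Star 2.
L ratio = 10^(0.4 |ΔM|) = 10^2.613 = 410.1

Star 2 is more luminous, by a factor of 410.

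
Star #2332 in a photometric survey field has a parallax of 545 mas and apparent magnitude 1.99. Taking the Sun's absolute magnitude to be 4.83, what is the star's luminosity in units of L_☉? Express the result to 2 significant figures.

L/L_☉ ≈ 0.46

d = 1/p = 1000/545 mas = 1.835 pc
M = m − 5 log₁₀ d + 5 = 1.99 − 5·0.2636 + 5 = 5.672
M − M_☉ = 5.672 − 4.83 = 0.842
L/L_☉ = 10^(−0.4 × 0.842) = 0.4605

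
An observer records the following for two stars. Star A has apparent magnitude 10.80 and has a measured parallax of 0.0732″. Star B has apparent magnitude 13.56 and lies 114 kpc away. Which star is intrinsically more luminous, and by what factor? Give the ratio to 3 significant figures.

Star B is more luminous, by a factor of 5.48×10^6.

Star A: d = 1/p = 1/0.0732″ = 13.66 pc
Star A: M = m − 5 log₁₀ d + 5 = 10.80 − 5·1.1355 + 5 = 10.123
Star B: d = 114 kpc = 114000 pc
Star B: M = m − 5 log₁₀ d + 5 = 13.56 − 5·5.0569 + 5 = -6.725
ΔM = M_A − M_B = 10.123 − (-6.725) = 16.847; smaller M is more luminous → Star B.
L ratio = 10^(0.4 |ΔM|) = 10^6.739 = 5.481×10^6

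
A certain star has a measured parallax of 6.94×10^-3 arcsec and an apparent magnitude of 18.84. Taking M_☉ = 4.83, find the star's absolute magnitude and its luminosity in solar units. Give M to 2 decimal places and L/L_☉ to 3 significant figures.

M ≈ 13.05; L/L_☉ ≈ 5.17×10^-4

d = 1/p = 1/6.94×10^-3″ = 144.1 pc
M = m − 5 log₁₀ d + 5 = 18.84 − 5·2.1586 + 5 = 13.047
M − M_☉ = 13.047 − 4.83 = 8.217
L/L_☉ = 10^(−0.4 × 8.217) = 5.168×10^-4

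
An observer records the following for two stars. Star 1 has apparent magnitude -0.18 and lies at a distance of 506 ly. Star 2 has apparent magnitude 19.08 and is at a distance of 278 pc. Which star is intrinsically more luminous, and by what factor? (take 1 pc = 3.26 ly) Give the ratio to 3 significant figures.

Star 1: d = 506 ly / 3.26 = 155.2 pc
Star 1: M = m − 5 log₁₀ d + 5 = -0.18 − 5·2.1909 + 5 = -6.135
Star 2: M = m − 5 log₁₀ d + 5 = 19.08 − 5·2.4440 + 5 = 11.860
ΔM = M_1 − M_2 = -6.135 − (11.860) = -17.994; smaller M is more luminous → Star 1.
L ratio = 10^(0.4 |ΔM|) = 10^7.198 = 1.577×10^7

Star 1 is more luminous, by a factor of 1.58×10^7.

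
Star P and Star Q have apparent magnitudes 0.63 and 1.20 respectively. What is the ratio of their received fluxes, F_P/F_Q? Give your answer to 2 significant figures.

Δm = 0.63 − (1.20) = -0.57
Flux ratio = 10^(−0.4 Δm) = 10^(−0.4 × -0.57) = 10^0.228 = 1.690

F_P/F_Q ≈ 1.7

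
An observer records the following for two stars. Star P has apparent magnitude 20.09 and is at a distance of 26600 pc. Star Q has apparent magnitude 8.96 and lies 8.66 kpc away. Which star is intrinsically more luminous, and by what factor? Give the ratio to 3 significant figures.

Star P: M = m − 5 log₁₀ d + 5 = 20.09 − 5·4.4249 + 5 = 2.966
Star Q: d = 8.66 kpc = 8660 pc
Star Q: M = m − 5 log₁₀ d + 5 = 8.96 − 5·3.9375 + 5 = -5.728
ΔM = M_P − M_Q = 2.966 − (-5.728) = 8.693; smaller M is more luminous → Star Q.
L ratio = 10^(0.4 |ΔM|) = 10^3.477 = 3001

Star Q is more luminous, by a factor of 3000.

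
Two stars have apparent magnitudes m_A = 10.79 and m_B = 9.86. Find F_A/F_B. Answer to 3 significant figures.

F_A/F_B ≈ 0.425

Δm = 10.79 − (9.86) = 0.93
Flux ratio = 10^(−0.4 Δm) = 10^(−0.4 × 0.93) = 10^-0.372 = 0.4246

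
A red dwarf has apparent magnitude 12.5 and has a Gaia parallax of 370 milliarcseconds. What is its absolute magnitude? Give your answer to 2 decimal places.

p = 370 mas = 0.370″ → d = 1/p = 2.703 pc
5 log₁₀(d/10 pc) = 5 log₁₀(2.703) − 5 = -2.841
M = m − 5 log₁₀(d/10) = 12.5 + 2.841 = 15.341

M ≈ 15.34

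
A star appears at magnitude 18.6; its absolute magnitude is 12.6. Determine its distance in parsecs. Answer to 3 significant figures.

d ≈ 158 pc

μ = m − M = 6.000
m − M = 5 log₁₀ d − 5
log₁₀ d = (m − M)/5 + 1 = 2.2000
d = 10^2.2000 = 158.5 pc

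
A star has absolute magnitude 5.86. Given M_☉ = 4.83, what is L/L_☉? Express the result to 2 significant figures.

L/L_☉ ≈ 0.39

M − M_☉ = 5.86 − 4.83 = 1.030
L/L_☉ = 10^(−0.4 (M − M_☉)) = 10^-0.412 = 0.3873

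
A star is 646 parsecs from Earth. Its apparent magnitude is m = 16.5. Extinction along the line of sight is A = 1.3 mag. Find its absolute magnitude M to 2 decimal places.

M ≈ 6.15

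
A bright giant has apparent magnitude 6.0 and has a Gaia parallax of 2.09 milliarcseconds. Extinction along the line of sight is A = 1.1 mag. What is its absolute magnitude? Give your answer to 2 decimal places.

p = 2.09 mas = 2.09×10^-3″ → d = 1/p = 478.5 pc
5 log₁₀(d/10 pc) = 5 log₁₀(478.5) − 5 = 8.399
M = m − 5 log₁₀(d/10) − A = 6.0 − 8.399 − 1.1 = -3.499

M ≈ -3.50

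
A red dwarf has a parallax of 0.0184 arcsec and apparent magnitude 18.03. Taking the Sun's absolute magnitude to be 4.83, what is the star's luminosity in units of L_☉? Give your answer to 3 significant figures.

L/L_☉ ≈ 1.55×10^-4

d = 1/p = 1/0.0184″ = 54.35 pc
M = m − 5 log₁₀ d + 5 = 18.03 − 5·1.7352 + 5 = 14.354
M − M_☉ = 14.354 − 4.83 = 9.524
L/L_☉ = 10^(−0.4 × 9.524) = 1.550×10^-4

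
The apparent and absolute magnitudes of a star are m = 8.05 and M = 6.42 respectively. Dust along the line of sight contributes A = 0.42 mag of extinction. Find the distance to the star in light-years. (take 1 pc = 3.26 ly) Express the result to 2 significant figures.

d ≈ 57 ly

m − M = 5 log₁₀(d/10 pc) + A  ⇒  8.05 − (6.42) − 0.42 = 5 log₁₀(d/10)
1.210 = 5 log₁₀(d/10)
log₁₀ d = (m − M − A)/5 + 1 = 1.2420
d = 10^1.2420 = 17.46 pc
= 56.91 ly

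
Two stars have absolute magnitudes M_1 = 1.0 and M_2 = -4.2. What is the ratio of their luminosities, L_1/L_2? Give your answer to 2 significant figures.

ΔM = M_1 − M_2 = 5.2
L_1/L_2 = 10^(−0.4 ΔM) = 10^-2.080 = 8.318×10^-3

L_1/L_2 ≈ 8.3×10^-3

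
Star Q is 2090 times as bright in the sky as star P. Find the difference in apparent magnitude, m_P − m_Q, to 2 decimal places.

Pogson: Δm = −2.5 log₁₀(ratio) = −2.5 log₁₀(2090) = −2.5 × 3.3201 = -8.300
Star Q is brighter so has the smaller magnitude: m_P − m_Q is positive.

m_P − m_Q ≈ 8.30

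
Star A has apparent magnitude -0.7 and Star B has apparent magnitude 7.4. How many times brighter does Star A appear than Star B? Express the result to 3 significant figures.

1740

Δm = -0.7 − (7.4) = -8.1
Flux ratio = 10^(−0.4 Δm) = 10^(−0.4 × -8.1) = 10^3.240 = 1738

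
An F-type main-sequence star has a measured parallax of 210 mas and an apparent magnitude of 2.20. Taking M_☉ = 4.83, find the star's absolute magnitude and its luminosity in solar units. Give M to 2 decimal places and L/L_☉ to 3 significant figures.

M ≈ 3.81; L/L_☉ ≈ 2.56

d = 1/p = 1000/210 mas = 4.762 pc
M = m − 5 log₁₀ d + 5 = 2.20 − 5·0.6778 + 5 = 3.811
M − M_☉ = 3.811 − 4.83 = -1.019
L/L_☉ = 10^(−0.4 × -1.019) = 2.556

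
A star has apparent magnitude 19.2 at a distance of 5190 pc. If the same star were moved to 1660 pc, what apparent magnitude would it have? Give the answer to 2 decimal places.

m ≈ 16.72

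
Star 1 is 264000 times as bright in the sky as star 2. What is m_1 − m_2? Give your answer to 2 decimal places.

m_1 − m_2 ≈ -13.55

Pogson: Δm = −2.5 log₁₀(ratio) = −2.5 log₁₀(264000) = −2.5 × 5.4216 = -13.554
Star 1 is brighter, so it has the smaller magnitude: the difference is negative.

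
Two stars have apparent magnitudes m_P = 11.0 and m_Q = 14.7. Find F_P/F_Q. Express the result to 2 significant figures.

Magnitude difference = -3.7
Flux ratio = 10^(−0.4 Δm) = 10^(−0.4 × -3.7) = 10^1.480 = 30.20

F_P/F_Q ≈ 30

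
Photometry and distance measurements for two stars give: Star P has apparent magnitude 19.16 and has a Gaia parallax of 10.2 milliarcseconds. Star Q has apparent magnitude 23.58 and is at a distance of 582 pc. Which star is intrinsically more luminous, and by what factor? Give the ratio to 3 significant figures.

Star P is more luminous, by a factor of 1.66.

Star P: p = 10.2 mas = 0.0102″ → d = 1/p = 98.04 pc
Star P: M = m − 5 log₁₀ d + 5 = 19.16 − 5·1.9914 + 5 = 14.203
Star Q: M = m − 5 log₁₀ d + 5 = 23.58 − 5·2.7649 + 5 = 14.755
ΔM = M_P − M_Q = 14.203 − (14.755) = -0.552; smaller M is more luminous → Star P.
L ratio = 10^(0.4 |ΔM|) = 10^0.221 = 1.663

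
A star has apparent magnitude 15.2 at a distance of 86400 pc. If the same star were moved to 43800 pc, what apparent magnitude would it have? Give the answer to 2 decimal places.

m ≈ 13.72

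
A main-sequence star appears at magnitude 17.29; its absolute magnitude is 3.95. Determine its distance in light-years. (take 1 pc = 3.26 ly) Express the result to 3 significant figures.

d ≈ 15200 ly

Distance modulus: m − M = 17.29 − (3.95) = 13.340
m − M = 5 log₁₀ d − 5
log₁₀ d = (m − M)/5 + 1 = 3.6680
d = 10^3.6680 = 4656 pc
= 15180 ly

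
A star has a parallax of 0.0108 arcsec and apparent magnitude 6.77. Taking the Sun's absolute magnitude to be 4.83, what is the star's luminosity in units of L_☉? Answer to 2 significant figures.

d = 1/p = 1/0.0108″ = 92.59 pc
M = m − 5 log₁₀ d + 5 = 6.77 − 5·1.9666 + 5 = 1.937
M − M_☉ = 1.937 − 4.83 = -2.893
L/L_☉ = 10^(−0.4 × -2.893) = 14.36

L/L_☉ ≈ 14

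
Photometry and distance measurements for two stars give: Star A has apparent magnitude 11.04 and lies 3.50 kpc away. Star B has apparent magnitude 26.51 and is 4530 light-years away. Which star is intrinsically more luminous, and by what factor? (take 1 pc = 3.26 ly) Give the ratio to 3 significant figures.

Star A is more luminous, by a factor of 9.78×10^6.

Star A: d = 3.50 kpc = 3500 pc
Star A: M = m − 5 log₁₀ d + 5 = 11.04 − 5·3.5441 + 5 = -1.680
Star B: d = 4530 ly / 3.26 = 1390 pc
Star B: M = m − 5 log₁₀ d + 5 = 26.51 − 5·3.1429 + 5 = 15.796
ΔM = M_A − M_B = -1.680 − (15.796) = -17.476; smaller M is more luminous → Star A.
L ratio = 10^(0.4 |ΔM|) = 10^6.990 = 9.781×10^6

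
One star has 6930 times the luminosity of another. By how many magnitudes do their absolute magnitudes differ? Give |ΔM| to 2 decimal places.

|ΔM| ≈ 9.60

Pogson: ΔM = −2.5 log₁₀(ratio) = −2.5 log₁₀(6930) = −2.5 × 3.8407 = -9.602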